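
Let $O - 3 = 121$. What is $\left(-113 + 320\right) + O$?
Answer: $331$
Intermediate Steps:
$O = 124$ ($O = 3 + 121 = 124$)
$\left(-113 + 320\right) + O = \left(-113 + 320\right) + 124 = 207 + 124 = 331$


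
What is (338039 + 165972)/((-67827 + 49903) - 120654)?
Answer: -504011/138578 ≈ -3.6370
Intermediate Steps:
(338039 + 165972)/((-67827 + 49903) - 120654) = 504011/(-17924 - 120654) = 504011/(-138578) = 504011*(-1/138578) = -504011/138578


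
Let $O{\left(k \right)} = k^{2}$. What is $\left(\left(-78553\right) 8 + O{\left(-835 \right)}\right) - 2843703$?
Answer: $-2774902$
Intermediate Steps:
$\left(\left(-78553\right) 8 + O{\left(-835 \right)}\right) - 2843703 = \left(\left(-78553\right) 8 + \left(-835\right)^{2}\right) - 2843703 = \left(-628424 + 697225\right) - 2843703 = 68801 - 2843703 = -2774902$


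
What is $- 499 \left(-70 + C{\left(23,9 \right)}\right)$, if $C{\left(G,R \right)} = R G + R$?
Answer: $-72854$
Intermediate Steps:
$C{\left(G,R \right)} = R + G R$ ($C{\left(G,R \right)} = G R + R = R + G R$)
$- 499 \left(-70 + C{\left(23,9 \right)}\right) = - 499 \left(-70 + 9 \left(1 + 23\right)\right) = - 499 \left(-70 + 9 \cdot 24\right) = - 499 \left(-70 + 216\right) = \left(-499\right) 146 = -72854$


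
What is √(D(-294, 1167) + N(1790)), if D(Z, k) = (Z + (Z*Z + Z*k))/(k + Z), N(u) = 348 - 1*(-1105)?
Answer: √98116761/291 ≈ 34.039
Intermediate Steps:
N(u) = 1453 (N(u) = 348 + 1105 = 1453)
D(Z, k) = (Z + Z² + Z*k)/(Z + k) (D(Z, k) = (Z + (Z² + Z*k))/(Z + k) = (Z + Z² + Z*k)/(Z + k))
√(D(-294, 1167) + N(1790)) = √(-294*(1 - 294 + 1167)/(-294 + 1167) + 1453) = √(-294*874/873 + 1453) = √(-294*1/873*874 + 1453) = √(-85652/291 + 1453) = √(337171/291) = √98116761/291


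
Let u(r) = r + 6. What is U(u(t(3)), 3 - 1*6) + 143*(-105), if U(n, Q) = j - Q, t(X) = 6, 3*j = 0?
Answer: -15012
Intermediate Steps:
j = 0 (j = (1/3)*0 = 0)
u(r) = 6 + r
U(n, Q) = -Q (U(n, Q) = 0 - Q = -Q)
U(u(t(3)), 3 - 1*6) + 143*(-105) = -(3 - 1*6) + 143*(-105) = -(3 - 6) - 15015 = -1*(-3) - 15015 = 3 - 15015 = -15012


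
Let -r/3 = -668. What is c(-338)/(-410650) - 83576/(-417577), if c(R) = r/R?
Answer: 2900290137877/14489890581725 ≈ 0.20016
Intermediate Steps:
r = 2004 (r = -3*(-668) = 2004)
c(R) = 2004/R
c(-338)/(-410650) - 83576/(-417577) = (2004/(-338))/(-410650) - 83576/(-417577) = (2004*(-1/338))*(-1/410650) - 83576*(-1/417577) = -1002/169*(-1/410650) + 83576/417577 = 501/34699925 + 83576/417577 = 2900290137877/14489890581725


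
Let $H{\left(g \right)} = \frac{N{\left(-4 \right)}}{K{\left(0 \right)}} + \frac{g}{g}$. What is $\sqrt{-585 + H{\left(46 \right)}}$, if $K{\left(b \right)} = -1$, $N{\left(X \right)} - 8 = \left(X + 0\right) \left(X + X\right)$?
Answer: $4 i \sqrt{39} \approx 24.98 i$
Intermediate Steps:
$N{\left(X \right)} = 8 + 2 X^{2}$ ($N{\left(X \right)} = 8 + \left(X + 0\right) \left(X + X\right) = 8 + X 2 X = 8 + 2 X^{2}$)
$H{\left(g \right)} = -39$ ($H{\left(g \right)} = \frac{8 + 2 \left(-4\right)^{2}}{-1} + \frac{g}{g} = \left(8 + 2 \cdot 16\right) \left(-1\right) + 1 = \left(8 + 32\right) \left(-1\right) + 1 = 40 \left(-1\right) + 1 = -40 + 1 = -39$)
$\sqrt{-585 + H{\left(46 \right)}} = \sqrt{-585 - 39} = \sqrt{-624} = 4 i \sqrt{39}$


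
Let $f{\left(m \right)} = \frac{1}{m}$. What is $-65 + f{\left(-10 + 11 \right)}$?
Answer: $-64$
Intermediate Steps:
$-65 + f{\left(-10 + 11 \right)} = -65 + \frac{1}{-10 + 11} = -65 + 1^{-1} = -65 + 1 = -64$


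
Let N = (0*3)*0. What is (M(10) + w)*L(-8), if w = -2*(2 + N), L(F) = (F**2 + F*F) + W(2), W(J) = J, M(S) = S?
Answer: 780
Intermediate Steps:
N = 0 (N = 0*0 = 0)
L(F) = 2 + 2*F**2 (L(F) = (F**2 + F*F) + 2 = (F**2 + F**2) + 2 = 2*F**2 + 2 = 2 + 2*F**2)
w = -4 (w = -2*(2 + 0) = -2*2 = -4)
(M(10) + w)*L(-8) = (10 - 4)*(2 + 2*(-8)**2) = 6*(2 + 2*64) = 6*(2 + 128) = 6*130 = 780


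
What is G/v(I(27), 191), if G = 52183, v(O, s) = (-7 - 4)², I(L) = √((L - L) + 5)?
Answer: 52183/121 ≈ 431.26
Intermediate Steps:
I(L) = √5 (I(L) = √(0 + 5) = √5)
v(O, s) = 121 (v(O, s) = (-11)² = 121)
G/v(I(27), 191) = 52183/121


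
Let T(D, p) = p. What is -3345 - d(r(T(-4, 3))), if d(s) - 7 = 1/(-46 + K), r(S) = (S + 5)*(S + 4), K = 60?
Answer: -46929/14 ≈ -3352.1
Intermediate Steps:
r(S) = (4 + S)*(5 + S) (r(S) = (5 + S)*(4 + S) = (4 + S)*(5 + S))
d(s) = 99/14 (d(s) = 7 + 1/(-46 + 60) = 7 + 1/14 = 99/14)
-3345 - d(r(T(-4, 3))) = -3345 - 1*99/14 = -3345 - 99/14 = -46929/14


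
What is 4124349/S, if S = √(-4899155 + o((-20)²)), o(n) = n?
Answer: -4124349*I*√4898755/4898755 ≈ -1863.4*I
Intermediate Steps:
S = I*√4898755 (S = √(-4899155 + (-20)²) = √(-4899155 + 400) = √(-4898755) = I*√4898755 ≈ 2213.3*I)
4124349/S = 4124349/((I*√4898755)) = 4124349*(-I*√4898755/4898755) = -4124349*I*√4898755/4898755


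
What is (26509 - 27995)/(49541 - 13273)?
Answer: -743/18134 ≈ -0.040973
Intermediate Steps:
(26509 - 27995)/(49541 - 13273) = -1486/36268 = -1486*1/36268 = -743/18134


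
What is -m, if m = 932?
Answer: -932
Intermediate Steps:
-m = -1*932 = -932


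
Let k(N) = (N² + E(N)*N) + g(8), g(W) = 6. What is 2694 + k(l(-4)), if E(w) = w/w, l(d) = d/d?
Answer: 2702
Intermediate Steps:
l(d) = 1
E(w) = 1
k(N) = 6 + N + N² (k(N) = (N² + 1*N) + 6 = (N² + N) + 6 = (N + N²) + 6 = 6 + N + N²)
2694 + k(l(-4)) = 2694 + (6 + 1 + 1²) = 2694 + (6 + 1 + 1) = 2694 + 8 = 2702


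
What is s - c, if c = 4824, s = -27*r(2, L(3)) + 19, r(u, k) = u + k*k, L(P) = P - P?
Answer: -4859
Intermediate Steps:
L(P) = 0
r(u, k) = u + k²
s = -35 (s = -27*(2 + 0²) + 19 = -27*(2 + 0) + 19 = -27*2 + 19 = -54 + 19 = -35)
s - c = -35 - 1*4824 = -35 - 4824 = -4859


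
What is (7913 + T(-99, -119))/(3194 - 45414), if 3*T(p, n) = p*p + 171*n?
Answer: -4397/42220 ≈ -0.10414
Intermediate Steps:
T(p, n) = 57*n + p²/3 (T(p, n) = (p*p + 171*n)/3 = (p² + 171*n)/3 = 57*n + p²/3)
(7913 + T(-99, -119))/(3194 - 45414) = (7913 + (57*(-119) + (⅓)*(-99)²))/(3194 - 45414) = (7913 + (-6783 + (⅓)*9801))/(-42220) = (7913 + (-6783 + 3267))*(-1/42220) = (7913 - 3516)*(-1/42220) = 4397*(-1/42220) = -4397/42220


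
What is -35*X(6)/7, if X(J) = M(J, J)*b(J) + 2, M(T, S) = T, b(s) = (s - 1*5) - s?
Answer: 140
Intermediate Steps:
b(s) = -5 (b(s) = (s - 5) - s = (-5 + s) - s = -5)
X(J) = 2 - 5*J (X(J) = J*(-5) + 2 = -5*J + 2 = 2 - 5*J)
-35*X(6)/7 = -35*(2 - 5*6)/7 = -35*(2 - 30)/7 = -(-980)/7 = -35*(-4) = 140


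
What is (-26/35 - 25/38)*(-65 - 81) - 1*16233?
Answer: -10658946/665 ≈ -16028.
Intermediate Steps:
(-26/35 - 25/38)*(-65 - 81) - 1*16233 = (-26*1/35 - 25*1/38)*(-146) - 16233 = (-26/35 - 25/38)*(-146) - 16233 = -1863/1330*(-146) - 16233 = 135999/665 - 16233 = -10658946/665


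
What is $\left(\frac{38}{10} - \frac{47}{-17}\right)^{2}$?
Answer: $\frac{311364}{7225} \approx 43.095$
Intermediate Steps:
$\left(\frac{38}{10} - \frac{47}{-17}\right)^{2} = \left(38 \cdot \frac{1}{10} - - \frac{47}{17}\right)^{2} = \left(\frac{19}{5} + \frac{47}{17}\right)^{2} = \left(\frac{558}{85}\right)^{2} = \frac{311364}{7225}$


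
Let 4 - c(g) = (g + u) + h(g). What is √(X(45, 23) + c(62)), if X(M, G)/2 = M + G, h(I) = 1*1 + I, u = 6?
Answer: 3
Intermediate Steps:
h(I) = 1 + I
X(M, G) = 2*G + 2*M (X(M, G) = 2*(M + G) = 2*(G + M) = 2*G + 2*M)
c(g) = -3 - 2*g (c(g) = 4 - ((g + 6) + (1 + g)) = 4 - ((6 + g) + (1 + g)) = 4 - (7 + 2*g) = 4 + (-7 - 2*g) = -3 - 2*g)
√(X(45, 23) + c(62)) = √((2*23 + 2*45) + (-3 - 2*62)) = √((46 + 90) + (-3 - 124)) = √(136 - 127) = √9 = 3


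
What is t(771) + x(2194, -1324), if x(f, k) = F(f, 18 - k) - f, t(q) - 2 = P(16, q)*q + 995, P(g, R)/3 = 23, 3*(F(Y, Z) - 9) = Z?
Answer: 157375/3 ≈ 52458.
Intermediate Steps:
F(Y, Z) = 9 + Z/3
P(g, R) = 69 (P(g, R) = 3*23 = 69)
t(q) = 997 + 69*q (t(q) = 2 + (69*q + 995) = 2 + (995 + 69*q) = 997 + 69*q)
x(f, k) = 15 - f - k/3 (x(f, k) = (9 + (18 - k)/3) - f = (9 + (6 - k/3)) - f = (15 - k/3) - f = 15 - f - k/3)
t(771) + x(2194, -1324) = (997 + 69*771) + (15 - 1*2194 - ⅓*(-1324)) = (997 + 53199) + (15 - 2194 + 1324/3) = 54196 - 5213/3 = 157375/3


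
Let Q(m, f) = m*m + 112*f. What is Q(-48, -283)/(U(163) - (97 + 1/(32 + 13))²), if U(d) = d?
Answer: 59518800/18731881 ≈ 3.1774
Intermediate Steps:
Q(m, f) = m² + 112*f
Q(-48, -283)/(U(163) - (97 + 1/(32 + 13))²) = ((-48)² + 112*(-283))/(163 - (97 + 1/(32 + 13))²) = (2304 - 31696)/(163 - (97 + 1/45)²) = -29392/(163 - (97 + 1/45)²) = -29392/(163 - (4366/45)²) = -29392/(163 - 1*19061956/2025) = -29392/(163 - 19061956/2025) = -29392/(-18731881/2025) = -29392*(-2025/18731881) = 59518800/18731881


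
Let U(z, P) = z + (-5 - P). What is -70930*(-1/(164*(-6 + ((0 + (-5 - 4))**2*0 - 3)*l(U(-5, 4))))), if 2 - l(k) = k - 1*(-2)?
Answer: -865/96 ≈ -9.0104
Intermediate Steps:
U(z, P) = -5 + z - P
l(k) = -k (l(k) = 2 - (k - 1*(-2)) = 2 - (k + 2) = 2 - (2 + k) = 2 + (-2 - k) = -k)
-70930*(-1/(164*(-6 + ((0 + (-5 - 4))**2*0 - 3)*l(U(-5, 4))))) = -70930*(-1/(164*(-6 + ((0 + (-5 - 4))**2*0 - 3)*(-(-5 - 5 - 1*4))))) = -70930*(-1/(164*(-6 + ((0 - 9)**2*0 - 3)*(-(-5 - 5 - 4))))) = -70930*(-1/(164*(-6 + ((-9)**2*0 - 3)*(-1*(-14))))) = -70930*(-1/(164*(-6 + (81*0 - 3)*14))) = -70930*(-1/(164*(-6 + (0 - 3)*14))) = -70930*(-1/(164*(-6 - 3*14))) = -70930*(-1/(164*(-6 - 42))) = -70930/((-48*(-164))) = -70930/7872 = -70930*1/7872 = -865/96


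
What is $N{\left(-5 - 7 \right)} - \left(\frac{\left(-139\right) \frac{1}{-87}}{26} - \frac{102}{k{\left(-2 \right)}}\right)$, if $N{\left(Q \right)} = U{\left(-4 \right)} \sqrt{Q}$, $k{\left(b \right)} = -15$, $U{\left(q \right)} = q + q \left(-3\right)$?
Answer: $- \frac{77603}{11310} + 16 i \sqrt{3} \approx -6.8615 + 27.713 i$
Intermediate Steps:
$U{\left(q \right)} = - 2 q$ ($U{\left(q \right)} = q - 3 q = - 2 q$)
$N{\left(Q \right)} = 8 \sqrt{Q}$ ($N{\left(Q \right)} = \left(-2\right) \left(-4\right) \sqrt{Q} = 8 \sqrt{Q}$)
$N{\left(-5 - 7 \right)} - \left(\frac{\left(-139\right) \frac{1}{-87}}{26} - \frac{102}{k{\left(-2 \right)}}\right) = 8 \sqrt{-5 - 7} - \left(\frac{\left(-139\right) \frac{1}{-87}}{26} - \frac{102}{-15}\right) = 8 \sqrt{-5 - 7} - \left(\left(-139\right) \left(- \frac{1}{87}\right) \frac{1}{26} - - \frac{34}{5}\right) = 8 \sqrt{-12} - \left(\frac{139}{87} \cdot \frac{1}{26} + \frac{34}{5}\right) = 8 \cdot 2 i \sqrt{3} - \left(\frac{139}{2262} + \frac{34}{5}\right) = 16 i \sqrt{3} - \frac{77603}{11310} = - \frac{77603}{11310} + 16 i \sqrt{3}$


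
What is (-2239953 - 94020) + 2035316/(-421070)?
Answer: -491384023213/210535 ≈ -2.3340e+6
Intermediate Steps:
(-2239953 - 94020) + 2035316/(-421070) = -2333973 + 2035316*(-1/421070) = -2333973 - 1017658/210535 = -491384023213/210535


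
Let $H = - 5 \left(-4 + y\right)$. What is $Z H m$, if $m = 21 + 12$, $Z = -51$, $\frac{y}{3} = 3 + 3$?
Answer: $117810$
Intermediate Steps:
$y = 18$ ($y = 3 \left(3 + 3\right) = 3 \cdot 6 = 18$)
$m = 33$
$H = -70$ ($H = - 5 \left(-4 + 18\right) = \left(-5\right) 14 = -70$)
$Z H m = \left(-51\right) \left(-70\right) 33 = 3570 \cdot 33 = 117810$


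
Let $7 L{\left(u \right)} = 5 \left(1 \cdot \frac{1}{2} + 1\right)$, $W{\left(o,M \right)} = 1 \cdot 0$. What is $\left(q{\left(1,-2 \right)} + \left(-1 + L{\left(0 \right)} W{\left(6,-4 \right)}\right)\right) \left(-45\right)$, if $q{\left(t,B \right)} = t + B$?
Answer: $90$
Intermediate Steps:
$W{\left(o,M \right)} = 0$
$L{\left(u \right)} = \frac{15}{14}$ ($L{\left(u \right)} = \frac{5 \left(1 \cdot \frac{1}{2} + 1\right)}{7} = \frac{5 \left(\frac{1}{2} + 1\right)}{7} = \frac{5 \cdot \frac{3}{2}}{7} = \frac{1}{7} \cdot \frac{15}{2} = \frac{15}{14}$)
$q{\left(t,B \right)} = B + t$
$\left(q{\left(1,-2 \right)} + \left(-1 + L{\left(0 \right)} W{\left(6,-4 \right)}\right)\right) \left(-45\right) = \left(\left(-2 + 1\right) + \left(-1 + \frac{15}{14} \cdot 0\right)\right) \left(-45\right) = \left(-1 + \left(-1 + 0\right)\right) \left(-45\right) = \left(-1 - 1\right) \left(-45\right) = \left(-2\right) \left(-45\right) = 90$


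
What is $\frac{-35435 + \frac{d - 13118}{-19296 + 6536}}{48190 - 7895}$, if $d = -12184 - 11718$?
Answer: $- \frac{22605679}{25708210} \approx -0.87932$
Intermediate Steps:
$d = -23902$
$\frac{-35435 + \frac{d - 13118}{-19296 + 6536}}{48190 - 7895} = \frac{-35435 + \frac{-23902 - 13118}{-19296 + 6536}}{48190 - 7895} = \frac{-35435 - \frac{37020}{-12760}}{40295} = \left(-35435 - - \frac{1851}{638}\right) \frac{1}{40295} = \left(-35435 + \frac{1851}{638}\right) \frac{1}{40295} = \left(- \frac{22605679}{638}\right) \frac{1}{40295} = - \frac{22605679}{25708210}$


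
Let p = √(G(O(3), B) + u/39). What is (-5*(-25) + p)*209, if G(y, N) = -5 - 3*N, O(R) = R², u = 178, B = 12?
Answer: 26125 + 1463*I*√1131/39 ≈ 26125.0 + 1261.6*I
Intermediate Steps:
p = 7*I*√1131/39 (p = √((-5 - 3*12) + 178/39) = √((-5 - 36) + 178*(1/39)) = √(-41 + 178/39) = √(-1421/39) = 7*I*√1131/39 ≈ 6.0362*I)
(-5*(-25) + p)*209 = (-5*(-25) + 7*I*√1131/39)*209 = (125 + 7*I*√1131/39)*209 = 26125 + 1463*I*√1131/39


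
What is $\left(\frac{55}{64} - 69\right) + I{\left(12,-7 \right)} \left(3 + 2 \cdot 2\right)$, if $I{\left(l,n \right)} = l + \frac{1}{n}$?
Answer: $\frac{951}{64} \approx 14.859$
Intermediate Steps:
$\left(\frac{55}{64} - 69\right) + I{\left(12,-7 \right)} \left(3 + 2 \cdot 2\right) = \left(\frac{55}{64} - 69\right) + \left(12 + \frac{1}{-7}\right) \left(3 + 2 \cdot 2\right) = \left(55 \cdot \frac{1}{64} - 69\right) + \left(12 - \frac{1}{7}\right) \left(3 + 4\right) = \left(\frac{55}{64} - 69\right) + \frac{83}{7} \cdot 7 = - \frac{4361}{64} + 83 = \frac{951}{64}$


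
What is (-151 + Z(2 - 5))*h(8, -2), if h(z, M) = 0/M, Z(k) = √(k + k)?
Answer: 0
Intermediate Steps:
Z(k) = √2*√k (Z(k) = √(2*k) = √2*√k)
h(z, M) = 0
(-151 + Z(2 - 5))*h(8, -2) = (-151 + √2*√(2 - 5))*0 = (-151 + √2*√(-3))*0 = (-151 + √2*(I*√3))*0 = (-151 + I*√6)*0 = 0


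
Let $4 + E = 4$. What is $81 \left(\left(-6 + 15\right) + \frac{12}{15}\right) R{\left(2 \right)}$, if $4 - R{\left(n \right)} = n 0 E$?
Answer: $\frac{15876}{5} \approx 3175.2$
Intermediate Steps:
$E = 0$ ($E = -4 + 4 = 0$)
$R{\left(n \right)} = 4$ ($R{\left(n \right)} = 4 - n 0 \cdot 0 = 4 - 0 \cdot 0 = 4 - 0 = 4 + 0 = 4$)
$81 \left(\left(-6 + 15\right) + \frac{12}{15}\right) R{\left(2 \right)} = 81 \left(\left(-6 + 15\right) + \frac{12}{15}\right) 4 = 81 \left(9 + 12 \cdot \frac{1}{15}\right) 4 = 81 \left(9 + \frac{4}{5}\right) 4 = 81 \cdot \frac{49}{5} \cdot 4 = \frac{3969}{5} \cdot 4 = \frac{15876}{5}$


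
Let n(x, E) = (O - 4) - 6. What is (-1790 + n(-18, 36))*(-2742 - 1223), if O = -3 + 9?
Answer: 7113210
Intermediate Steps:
O = 6
n(x, E) = -4 (n(x, E) = (6 - 4) - 6 = 2 - 6 = -4)
(-1790 + n(-18, 36))*(-2742 - 1223) = (-1790 - 4)*(-2742 - 1223) = -1794*(-3965) = 7113210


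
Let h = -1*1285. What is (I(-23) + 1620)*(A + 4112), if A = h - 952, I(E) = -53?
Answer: 2938125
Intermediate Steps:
h = -1285
A = -2237 (A = -1285 - 952 = -2237)
(I(-23) + 1620)*(A + 4112) = (-53 + 1620)*(-2237 + 4112) = 1567*1875 = 2938125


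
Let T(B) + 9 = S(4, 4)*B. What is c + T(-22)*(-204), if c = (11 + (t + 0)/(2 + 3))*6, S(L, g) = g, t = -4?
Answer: 99246/5 ≈ 19849.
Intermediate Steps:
T(B) = -9 + 4*B
c = 306/5 (c = (11 + (-4 + 0)/(2 + 3))*6 = (11 - 4/5)*6 = (11 - 4*⅕)*6 = (11 - ⅘)*6 = (51/5)*6 = 306/5 ≈ 61.200)
c + T(-22)*(-204) = 306/5 + (-9 + 4*(-22))*(-204) = 306/5 + (-9 - 88)*(-204) = 306/5 - 97*(-204) = 306/5 + 19788 = 99246/5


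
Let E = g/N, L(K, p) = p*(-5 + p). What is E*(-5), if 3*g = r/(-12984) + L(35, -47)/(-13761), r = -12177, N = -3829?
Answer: 226391335/684138243096 ≈ 0.00033091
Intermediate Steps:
g = 45278267/178672824 (g = (-12177/(-12984) - 47*(-5 - 47)/(-13761))/3 = (-12177*(-1/12984) - 47*(-52)*(-1/13761))/3 = (4059/4328 + 2444*(-1/13761))/3 = (4059/4328 - 2444/13761)/3 = (⅓)*(45278267/59557608) = 45278267/178672824 ≈ 0.25341)
E = -45278267/684138243096 (E = (45278267/178672824)/(-3829) = (45278267/178672824)*(-1/3829) = -45278267/684138243096 ≈ -6.6183e-5)
E*(-5) = -45278267/684138243096*(-5) = 226391335/684138243096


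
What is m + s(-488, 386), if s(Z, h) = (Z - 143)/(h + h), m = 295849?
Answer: 228394797/772 ≈ 2.9585e+5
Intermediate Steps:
s(Z, h) = (-143 + Z)/(2*h) (s(Z, h) = (-143 + Z)/((2*h)) = (-143 + Z)*(1/(2*h)) = (-143 + Z)/(2*h))
m + s(-488, 386) = 295849 + (1/2)*(-143 - 488)/386 = 295849 + (1/2)*(1/386)*(-631) = 295849 - 631/772 = 228394797/772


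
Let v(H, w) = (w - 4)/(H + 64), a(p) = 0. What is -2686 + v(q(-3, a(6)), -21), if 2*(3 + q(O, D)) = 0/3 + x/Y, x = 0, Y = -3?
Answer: -163871/61 ≈ -2686.4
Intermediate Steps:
q(O, D) = -3 (q(O, D) = -3 + (0/3 + 0/(-3))/2 = -3 + (0*(1/3) + 0*(-1/3))/2 = -3 + (0 + 0)/2 = -3 + (1/2)*0 = -3 + 0 = -3)
v(H, w) = (-4 + w)/(64 + H)
-2686 + v(q(-3, a(6)), -21) = -2686 + (-4 - 21)/(64 - 3) = -2686 - 25/61 = -163871/61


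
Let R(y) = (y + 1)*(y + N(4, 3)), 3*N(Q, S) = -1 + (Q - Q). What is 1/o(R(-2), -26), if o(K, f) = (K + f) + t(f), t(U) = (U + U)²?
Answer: 3/8041 ≈ 0.00037309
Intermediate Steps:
N(Q, S) = -⅓ (N(Q, S) = (-1 + (Q - Q))/3 = (-1 + 0)/3 = (⅓)*(-1) = -⅓)
t(U) = 4*U² (t(U) = (2*U)² = 4*U²)
R(y) = (1 + y)*(-⅓ + y) (R(y) = (y + 1)*(y - ⅓) = (1 + y)*(-⅓ + y))
o(K, f) = K + f + 4*f² (o(K, f) = (K + f) + 4*f² = K + f + 4*f²)
1/o(R(-2), -26) = 1/((-⅓ + (-2)² + (⅔)*(-2)) - 26 + 4*(-26)²) = 1/((-⅓ + 4 - 4/3) - 26 + 4*676) = 1/(7/3 - 26 + 2704) = 1/(8041/3) = 3/8041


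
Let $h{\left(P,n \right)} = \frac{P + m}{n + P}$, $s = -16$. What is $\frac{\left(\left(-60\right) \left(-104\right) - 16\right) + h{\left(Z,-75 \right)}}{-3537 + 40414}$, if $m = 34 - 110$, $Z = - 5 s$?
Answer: $\frac{31124}{184385} \approx 0.1688$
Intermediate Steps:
$Z = 80$ ($Z = \left(-5\right) \left(-16\right) = 80$)
$m = -76$ ($m = 34 - 110 = -76$)
$h{\left(P,n \right)} = \frac{-76 + P}{P + n}$ ($h{\left(P,n \right)} = \frac{P - 76}{n + P} = \frac{-76 + P}{P + n}$)
$\frac{\left(\left(-60\right) \left(-104\right) - 16\right) + h{\left(Z,-75 \right)}}{-3537 + 40414} = \frac{\left(\left(-60\right) \left(-104\right) - 16\right) + \frac{-76 + 80}{80 - 75}}{-3537 + 40414} = \frac{\left(6240 - 16\right) + \frac{1}{5} \cdot 4}{36877} = \left(6224 + \frac{1}{5} \cdot 4\right) \frac{1}{36877} = \left(6224 + \frac{4}{5}\right) \frac{1}{36877} = \frac{31124}{5} \cdot \frac{1}{36877} = \frac{31124}{184385}$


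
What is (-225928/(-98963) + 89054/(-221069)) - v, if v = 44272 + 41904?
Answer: -1885287358470642/21877651447 ≈ -86174.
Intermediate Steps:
v = 86176
(-225928/(-98963) + 89054/(-221069)) - v = (-225928/(-98963) + 89054/(-221069)) - 1*86176 = (-225928*(-1/98963) + 89054*(-1/221069)) - 86176 = (225928/98963 - 89054/221069) - 86176 = 41132626030/21877651447 - 86176 = -1885287358470642/21877651447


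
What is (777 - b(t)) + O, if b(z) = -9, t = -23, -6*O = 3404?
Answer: 656/3 ≈ 218.67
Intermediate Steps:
O = -1702/3 (O = -⅙*3404 = -1702/3 ≈ -567.33)
(777 - b(t)) + O = (777 - 1*(-9)) - 1702/3 = (777 + 9) - 1702/3 = 786 - 1702/3 = 656/3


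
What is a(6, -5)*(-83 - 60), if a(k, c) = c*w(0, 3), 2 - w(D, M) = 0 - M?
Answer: 3575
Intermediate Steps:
w(D, M) = 2 + M (w(D, M) = 2 - (0 - M) = 2 - (-1)*M = 2 + M)
a(k, c) = 5*c (a(k, c) = c*(2 + 3) = c*5 = 5*c)
a(6, -5)*(-83 - 60) = (5*(-5))*(-83 - 60) = -25*(-143) = 3575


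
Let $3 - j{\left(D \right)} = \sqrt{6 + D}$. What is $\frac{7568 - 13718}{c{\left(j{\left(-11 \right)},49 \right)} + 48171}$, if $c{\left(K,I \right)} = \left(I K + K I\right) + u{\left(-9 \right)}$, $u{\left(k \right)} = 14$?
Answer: $- \frac{99381950}{783420487} - \frac{200900 i \sqrt{5}}{783420487} \approx -0.12686 - 0.00057342 i$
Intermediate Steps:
$j{\left(D \right)} = 3 - \sqrt{6 + D}$
$c{\left(K,I \right)} = 14 + 2 I K$ ($c{\left(K,I \right)} = \left(I K + K I\right) + 14 = \left(I K + I K\right) + 14 = 2 I K + 14 = 14 + 2 I K$)
$\frac{7568 - 13718}{c{\left(j{\left(-11 \right)},49 \right)} + 48171} = \frac{7568 - 13718}{\left(14 + 2 \cdot 49 \left(3 - \sqrt{6 - 11}\right)\right) + 48171} = - \frac{6150}{\left(14 + 2 \cdot 49 \left(3 - \sqrt{-5}\right)\right) + 48171} = - \frac{6150}{\left(14 + 2 \cdot 49 \left(3 - i \sqrt{5}\right)\right) + 48171} = - \frac{6150}{\left(14 + \left(294 - 98 i \sqrt{5}\right)\right) + 48171} = - \frac{6150}{\left(308 - 98 i \sqrt{5}\right) + 48171} = - \frac{6150}{48479 - 98 i \sqrt{5}}$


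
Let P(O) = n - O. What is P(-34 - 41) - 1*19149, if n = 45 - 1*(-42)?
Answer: -18987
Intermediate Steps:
n = 87 (n = 45 + 42 = 87)
P(O) = 87 - O
P(-34 - 41) - 1*19149 = (87 - (-34 - 41)) - 1*19149 = (87 - 1*(-75)) - 19149 = (87 + 75) - 19149 = 162 - 19149 = -18987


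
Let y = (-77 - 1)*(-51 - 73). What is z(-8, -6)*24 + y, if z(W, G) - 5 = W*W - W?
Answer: 11520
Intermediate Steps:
z(W, G) = 5 + W² - W (z(W, G) = 5 + (W*W - W) = 5 + (W² - W) = 5 + W² - W)
y = 9672 (y = -78*(-124) = 9672)
z(-8, -6)*24 + y = (5 + (-8)² - 1*(-8))*24 + 9672 = (5 + 64 + 8)*24 + 9672 = 77*24 + 9672 = 1848 + 9672 = 11520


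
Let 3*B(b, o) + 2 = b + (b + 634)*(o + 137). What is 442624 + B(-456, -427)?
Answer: 1275794/3 ≈ 4.2526e+5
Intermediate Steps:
B(b, o) = -⅔ + b/3 + (137 + o)*(634 + b)/3 (B(b, o) = -⅔ + (b + (b + 634)*(o + 137))/3 = -⅔ + (b + (634 + b)*(137 + o))/3 = -⅔ + (b + (137 + o)*(634 + b))/3 = -⅔ + (b/3 + (137 + o)*(634 + b)/3) = -⅔ + b/3 + (137 + o)*(634 + b)/3)
442624 + B(-456, -427) = 442624 + (28952 + 46*(-456) + (634/3)*(-427) + (⅓)*(-456)*(-427)) = 442624 + (28952 - 20976 - 270718/3 + 64904) = 442624 - 52078/3 = 1275794/3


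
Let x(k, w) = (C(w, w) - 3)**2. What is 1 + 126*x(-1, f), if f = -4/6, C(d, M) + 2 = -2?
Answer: 6175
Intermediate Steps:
C(d, M) = -4 (C(d, M) = -2 - 2 = -4)
f = -2/3 (f = -4*1/6 = -2/3 ≈ -0.66667)
x(k, w) = 49 (x(k, w) = (-4 - 3)**2 = (-7)**2 = 49)
1 + 126*x(-1, f) = 1 + 126*49 = 1 + 6174 = 6175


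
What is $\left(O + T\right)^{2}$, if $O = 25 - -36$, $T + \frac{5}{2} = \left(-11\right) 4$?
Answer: $\frac{841}{4} \approx 210.25$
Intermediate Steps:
$T = - \frac{93}{2}$ ($T = - \frac{5}{2} - 44 = - \frac{93}{2} \approx -46.5$)
$O = 61$ ($O = 25 + 36 = 61$)
$\left(O + T\right)^{2} = \left(61 - \frac{93}{2}\right)^{2} = \left(\frac{29}{2}\right)^{2} = \frac{841}{4}$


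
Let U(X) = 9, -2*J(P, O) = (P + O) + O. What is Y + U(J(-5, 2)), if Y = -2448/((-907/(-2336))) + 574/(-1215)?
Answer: -6938614093/1102005 ≈ -6296.4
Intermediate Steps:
J(P, O) = -O - P/2 (J(P, O) = -((P + O) + O)/2 = -((O + P) + O)/2 = -(P + 2*O)/2 = -O - P/2)
Y = -6948532138/1102005 (Y = -2448/((-907*(-1/2336))) + 574*(-1/1215) = -2448/907/2336 - 574/1215 = -2448*2336/907 - 574/1215 = -5718528/907 - 574/1215 = -6948532138/1102005 ≈ -6305.4)
Y + U(J(-5, 2)) = -6948532138/1102005 + 9 = -6938614093/1102005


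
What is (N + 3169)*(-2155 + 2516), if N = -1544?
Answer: 586625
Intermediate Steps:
(N + 3169)*(-2155 + 2516) = (-1544 + 3169)*(-2155 + 2516) = 1625*361 = 586625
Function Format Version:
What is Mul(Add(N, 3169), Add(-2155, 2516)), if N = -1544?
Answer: 586625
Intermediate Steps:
Mul(Add(N, 3169), Add(-2155, 2516)) = Mul(Add(-1544, 3169), Add(-2155, 2516)) = Mul(1625, 361) = 586625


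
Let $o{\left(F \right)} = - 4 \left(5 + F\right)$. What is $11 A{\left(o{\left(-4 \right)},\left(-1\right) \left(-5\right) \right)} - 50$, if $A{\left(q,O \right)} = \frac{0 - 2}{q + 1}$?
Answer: $- \frac{128}{3} \approx -42.667$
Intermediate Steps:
$o{\left(F \right)} = -20 - 4 F$
$A{\left(q,O \right)} = - \frac{2}{1 + q}$
$11 A{\left(o{\left(-4 \right)},\left(-1\right) \left(-5\right) \right)} - 50 = 11 \left(- \frac{2}{1 - 4}\right) - 50 = 11 \left(- \frac{2}{-3}\right) - 50 = 11 \left(\left(-2\right) \left(- \frac{1}{3}\right)\right) - 50 = 11 \cdot \frac{2}{3} - 50 = \frac{22}{3} - 50 = - \frac{128}{3}$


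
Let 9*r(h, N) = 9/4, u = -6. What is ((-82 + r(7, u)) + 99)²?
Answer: 4761/16 ≈ 297.56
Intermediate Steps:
r(h, N) = ¼ (r(h, N) = (9/4)/9 = (9*(¼))/9 = (⅑)*(9/4) = ¼)
((-82 + r(7, u)) + 99)² = ((-82 + ¼) + 99)² = (-327/4 + 99)² = (69/4)² = 4761/16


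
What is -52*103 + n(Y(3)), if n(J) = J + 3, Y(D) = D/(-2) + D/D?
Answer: -10707/2 ≈ -5353.5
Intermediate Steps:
Y(D) = 1 - D/2 (Y(D) = D*(-½) + 1 = -D/2 + 1 = 1 - D/2)
n(J) = 3 + J
-52*103 + n(Y(3)) = -52*103 + (3 + (1 - ½*3)) = -5356 + (3 + (1 - 3/2)) = -5356 + (3 - ½) = -5356 + 5/2 = -10707/2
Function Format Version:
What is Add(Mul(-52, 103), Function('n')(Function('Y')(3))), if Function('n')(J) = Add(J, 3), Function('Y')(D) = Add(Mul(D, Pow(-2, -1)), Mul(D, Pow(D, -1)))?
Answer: Rational(-10707, 2) ≈ -5353.5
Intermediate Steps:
Function('Y')(D) = Add(1, Mul(Rational(-1, 2), D)) (Function('Y')(D) = Add(Mul(D, Rational(-1, 2)), 1) = Add(Mul(Rational(-1, 2), D), 1) = Add(1, Mul(Rational(-1, 2), D)))
Function('n')(J) = Add(3, J)
Add(Mul(-52, 103), Function('n')(Function('Y')(3))) = Add(Mul(-52, 103), Add(3, Add(1, Mul(Rational(-1, 2), 3)))) = Add(-5356, Add(3, Add(1, Rational(-3, 2)))) = Add(-5356, Add(3, Rational(-1, 2))) = Add(-5356, Rational(5, 2)) = Rational(-10707, 2)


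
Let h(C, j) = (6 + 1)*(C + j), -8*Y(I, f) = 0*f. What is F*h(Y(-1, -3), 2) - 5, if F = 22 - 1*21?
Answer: 9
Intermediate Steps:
Y(I, f) = 0 (Y(I, f) = -0*f = -⅛*0 = 0)
h(C, j) = 7*C + 7*j (h(C, j) = 7*(C + j) = 7*C + 7*j)
F = 1 (F = 22 - 21 = 1)
F*h(Y(-1, -3), 2) - 5 = 1*(7*0 + 7*2) - 5 = 1*(0 + 14) - 5 = 1*14 - 5 = 14 - 5 = 9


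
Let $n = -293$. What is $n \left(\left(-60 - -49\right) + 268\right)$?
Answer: $-75301$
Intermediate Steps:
$n \left(\left(-60 - -49\right) + 268\right) = - 293 \left(\left(-60 - -49\right) + 268\right) = - 293 \left(\left(-60 + 49\right) + 268\right) = - 293 \left(-11 + 268\right) = \left(-293\right) 257 = -75301$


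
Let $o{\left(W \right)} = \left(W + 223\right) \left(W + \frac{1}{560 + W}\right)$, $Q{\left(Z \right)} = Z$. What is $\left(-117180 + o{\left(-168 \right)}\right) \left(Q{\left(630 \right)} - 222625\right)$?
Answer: $\frac{11001314087075}{392} \approx 2.8065 \cdot 10^{10}$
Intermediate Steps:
$o{\left(W \right)} = \left(223 + W\right) \left(W + \frac{1}{560 + W}\right)$
$\left(-117180 + o{\left(-168 \right)}\right) \left(Q{\left(630 \right)} - 222625\right) = \left(-117180 + \frac{223 + \left(-168\right)^{3} + 783 \left(-168\right)^{2} + 124881 \left(-168\right)}{560 - 168}\right) \left(630 - 222625\right) = \left(-117180 + \frac{223 - 4741632 + 783 \cdot 28224 - 20980008}{392}\right) \left(-221995\right) = \left(-117180 + \frac{223 - 4741632 + 22099392 - 20980008}{392}\right) \left(-221995\right) = \left(-117180 + \frac{1}{392} \left(-3622025\right)\right) \left(-221995\right) = \left(-117180 - \frac{3622025}{392}\right) \left(-221995\right) = \left(- \frac{49556585}{392}\right) \left(-221995\right) = \frac{11001314087075}{392}$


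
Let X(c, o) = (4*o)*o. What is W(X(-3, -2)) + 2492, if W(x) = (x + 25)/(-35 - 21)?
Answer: 139511/56 ≈ 2491.3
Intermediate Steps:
X(c, o) = 4*o²
W(x) = -25/56 - x/56 (W(x) = (25 + x)/(-56) = (25 + x)*(-1/56) = -25/56 - x/56)
W(X(-3, -2)) + 2492 = (-25/56 - (-2)²/14) + 2492 = (-25/56 - 4/14) + 2492 = (-25/56 - 1/56*16) + 2492 = (-25/56 - 2/7) + 2492 = -41/56 + 2492 = 139511/56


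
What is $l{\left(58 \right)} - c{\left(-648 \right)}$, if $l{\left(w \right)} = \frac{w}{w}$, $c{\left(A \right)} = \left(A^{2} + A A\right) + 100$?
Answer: $-839907$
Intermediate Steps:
$c{\left(A \right)} = 100 + 2 A^{2}$ ($c{\left(A \right)} = \left(A^{2} + A^{2}\right) + 100 = 2 A^{2} + 100 = 100 + 2 A^{2}$)
$l{\left(w \right)} = 1$
$l{\left(58 \right)} - c{\left(-648 \right)} = 1 - \left(100 + 2 \left(-648\right)^{2}\right) = 1 - \left(100 + 2 \cdot 419904\right) = 1 - \left(100 + 839808\right) = 1 - 839908 = -839907$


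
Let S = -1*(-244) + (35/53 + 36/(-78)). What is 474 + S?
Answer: 494839/689 ≈ 718.20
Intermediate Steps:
S = 168253/689 (S = 244 + (35*(1/53) + 36*(-1/78)) = 244 + (35/53 - 6/13) = 244 + 137/689 = 168253/689 ≈ 244.20)
474 + S = 474 + 168253/689 = 494839/689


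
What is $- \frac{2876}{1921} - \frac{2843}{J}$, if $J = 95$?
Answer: $- \frac{5734623}{182495} \approx -31.423$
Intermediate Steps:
$- \frac{2876}{1921} - \frac{2843}{J} = - \frac{2876}{1921} - \frac{2843}{95} = - \frac{5734623}{182495}$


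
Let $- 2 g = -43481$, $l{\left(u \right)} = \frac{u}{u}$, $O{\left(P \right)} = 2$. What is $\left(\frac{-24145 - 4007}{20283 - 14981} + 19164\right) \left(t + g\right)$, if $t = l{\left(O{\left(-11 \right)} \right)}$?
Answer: $\frac{100385818332}{241} \approx 4.1654 \cdot 10^{8}$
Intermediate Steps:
$l{\left(u \right)} = 1$
$t = 1$
$g = \frac{43481}{2}$ ($g = \left(- \frac{1}{2}\right) \left(-43481\right) = \frac{43481}{2} \approx 21741.0$)
$\left(\frac{-24145 - 4007}{20283 - 14981} + 19164\right) \left(t + g\right) = \left(\frac{-24145 - 4007}{20283 - 14981} + 19164\right) \left(1 + \frac{43481}{2}\right) = \left(- \frac{28152}{5302} + 19164\right) \frac{43483}{2} = \left(\left(-28152\right) \frac{1}{5302} + 19164\right) \frac{43483}{2} = \left(- \frac{14076}{2651} + 19164\right) \frac{43483}{2} = \frac{50789688}{2651} \cdot \frac{43483}{2} = \frac{100385818332}{241}$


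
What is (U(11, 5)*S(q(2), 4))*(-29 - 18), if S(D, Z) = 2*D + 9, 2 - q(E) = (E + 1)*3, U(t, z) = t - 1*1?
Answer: 2350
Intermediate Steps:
U(t, z) = -1 + t (U(t, z) = t - 1 = -1 + t)
q(E) = -1 - 3*E (q(E) = 2 - (E + 1)*3 = 2 - (1 + E)*3 = 2 - (3 + 3*E) = 2 + (-3 - 3*E) = -1 - 3*E)
S(D, Z) = 9 + 2*D
(U(11, 5)*S(q(2), 4))*(-29 - 18) = ((-1 + 11)*(9 + 2*(-1 - 3*2)))*(-29 - 18) = (10*(9 + 2*(-1 - 6)))*(-47) = (10*(9 + 2*(-7)))*(-47) = (10*(9 - 14))*(-47) = (10*(-5))*(-47) = -50*(-47) = 2350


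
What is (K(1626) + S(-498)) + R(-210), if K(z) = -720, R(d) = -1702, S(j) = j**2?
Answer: 245582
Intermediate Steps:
(K(1626) + S(-498)) + R(-210) = (-720 + (-498)**2) - 1702 = (-720 + 248004) - 1702 = 247284 - 1702 = 245582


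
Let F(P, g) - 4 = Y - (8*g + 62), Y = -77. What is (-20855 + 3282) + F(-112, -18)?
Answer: -17564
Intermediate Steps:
F(P, g) = -135 - 8*g (F(P, g) = 4 + (-77 - (8*g + 62)) = 4 + (-77 - (62 + 8*g)) = 4 + (-77 + (-62 - 8*g)) = 4 + (-139 - 8*g) = -135 - 8*g)
(-20855 + 3282) + F(-112, -18) = (-20855 + 3282) + (-135 - 8*(-18)) = -17573 + (-135 + 144) = -17573 + 9 = -17564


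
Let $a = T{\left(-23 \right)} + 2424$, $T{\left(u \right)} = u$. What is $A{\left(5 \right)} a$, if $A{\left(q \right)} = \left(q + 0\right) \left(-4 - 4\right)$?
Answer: $-96040$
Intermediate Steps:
$A{\left(q \right)} = - 8 q$ ($A{\left(q \right)} = q \left(-8\right) = - 8 q$)
$a = 2401$ ($a = -23 + 2424 = 2401$)
$A{\left(5 \right)} a = \left(-8\right) 5 \cdot 2401 = \left(-40\right) 2401 = -96040$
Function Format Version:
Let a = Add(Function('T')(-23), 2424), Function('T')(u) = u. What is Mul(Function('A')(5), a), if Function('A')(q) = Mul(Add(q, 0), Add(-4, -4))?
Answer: -96040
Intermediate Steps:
Function('A')(q) = Mul(-8, q) (Function('A')(q) = Mul(q, -8) = Mul(-8, q))
a = 2401 (a = Add(-23, 2424) = 2401)
Mul(Function('A')(5), a) = Mul(Mul(-8, 5), 2401) = Mul(-40, 2401) = -96040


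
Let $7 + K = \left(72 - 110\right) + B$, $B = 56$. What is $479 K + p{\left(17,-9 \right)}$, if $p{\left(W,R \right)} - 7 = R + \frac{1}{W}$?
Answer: $\frac{89540}{17} \approx 5267.1$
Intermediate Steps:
$p{\left(W,R \right)} = 7 + R + \frac{1}{W}$ ($p{\left(W,R \right)} = 7 + \left(R + \frac{1}{W}\right) = 7 + R + \frac{1}{W}$)
$K = 11$ ($K = -7 + \left(\left(72 - 110\right) + 56\right) = -7 + \left(-38 + 56\right) = -7 + 18 = 11$)
$479 K + p{\left(17,-9 \right)} = 479 \cdot 11 + \left(7 - 9 + \frac{1}{17}\right) = 5269 + \left(7 - 9 + \frac{1}{17}\right) = 5269 - \frac{33}{17} = \frac{89540}{17}$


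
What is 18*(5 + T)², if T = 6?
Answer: 2178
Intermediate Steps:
18*(5 + T)² = 18*(5 + 6)² = 18*11² = 18*121 = 2178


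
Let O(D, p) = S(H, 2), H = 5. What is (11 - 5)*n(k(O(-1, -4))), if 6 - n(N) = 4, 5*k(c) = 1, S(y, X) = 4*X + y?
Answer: 12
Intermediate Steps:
S(y, X) = y + 4*X
O(D, p) = 13 (O(D, p) = 5 + 4*2 = 5 + 8 = 13)
k(c) = ⅕ (k(c) = (⅕)*1 = ⅕)
n(N) = 2 (n(N) = 6 - 1*4 = 6 - 4 = 2)
(11 - 5)*n(k(O(-1, -4))) = (11 - 5)*2 = 6*2 = 12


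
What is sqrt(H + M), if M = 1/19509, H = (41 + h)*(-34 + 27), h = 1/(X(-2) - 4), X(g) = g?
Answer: I*sqrt(435153824574)/39018 ≈ 16.907*I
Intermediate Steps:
h = -1/6 (h = 1/(-2 - 4) = 1/(-6) = -1/6 ≈ -0.16667)
H = -1715/6 (H = (41 - 1/6)*(-34 + 27) = (245/6)*(-7) = -1715/6 ≈ -285.83)
M = 1/19509 ≈ 5.1258e-5
sqrt(H + M) = sqrt(-1715/6 + 1/19509) = sqrt(-11152643/39018) = I*sqrt(435153824574)/39018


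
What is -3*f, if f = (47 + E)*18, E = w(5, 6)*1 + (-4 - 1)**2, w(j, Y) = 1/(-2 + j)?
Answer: -3906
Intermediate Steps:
E = 76/3 (E = 1/(-2 + 5) + (-4 - 1)**2 = 1/3 + (-5)**2 = (1/3)*1 + 25 = 1/3 + 25 = 76/3 ≈ 25.333)
f = 1302 (f = (47 + 76/3)*18 = (217/3)*18 = 1302)
-3*f = -3*1302 = -3906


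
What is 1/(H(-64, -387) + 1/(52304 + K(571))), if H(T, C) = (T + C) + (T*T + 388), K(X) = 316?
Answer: 52620/212216461 ≈ 0.00024795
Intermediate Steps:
H(T, C) = 388 + C + T + T² (H(T, C) = (C + T) + (T² + 388) = (C + T) + (388 + T²) = 388 + C + T + T²)
1/(H(-64, -387) + 1/(52304 + K(571))) = 1/((388 - 387 - 64 + (-64)²) + 1/(52304 + 316)) = 1/((388 - 387 - 64 + 4096) + 1/52620) = 1/(4033 + 1/52620) = 1/(212216461/52620) = 52620/212216461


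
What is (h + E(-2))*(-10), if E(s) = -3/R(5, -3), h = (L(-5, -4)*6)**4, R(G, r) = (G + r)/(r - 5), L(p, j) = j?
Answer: -3317880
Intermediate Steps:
R(G, r) = (G + r)/(-5 + r)
h = 331776 (h = (-4*6)**4 = (-24)**4 = 331776)
E(s) = 12 (E(s) = -3*(-5 - 3)/(5 - 3) = -3/(2/(-8)) = -3/((-1/8*2)) = -3/(-1/4) = -3*(-4) = 12)
(h + E(-2))*(-10) = (331776 + 12)*(-10) = 331788*(-10) = -3317880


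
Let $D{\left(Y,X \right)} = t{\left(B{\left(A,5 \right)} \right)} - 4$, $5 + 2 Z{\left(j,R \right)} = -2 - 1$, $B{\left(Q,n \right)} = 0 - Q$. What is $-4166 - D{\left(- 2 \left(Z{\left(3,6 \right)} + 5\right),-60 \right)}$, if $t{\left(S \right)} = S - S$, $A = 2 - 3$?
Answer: $-4162$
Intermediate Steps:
$A = -1$ ($A = 2 - 3 = -1$)
$B{\left(Q,n \right)} = - Q$
$t{\left(S \right)} = 0$
$Z{\left(j,R \right)} = -4$ ($Z{\left(j,R \right)} = - \frac{5}{2} + \frac{-2 - 1}{2} = - \frac{5}{2} + \frac{1}{2} \left(-3\right) = - \frac{5}{2} - \frac{3}{2} = -4$)
$D{\left(Y,X \right)} = -4$ ($D{\left(Y,X \right)} = 0 - 4 = -4$)
$-4166 - D{\left(- 2 \left(Z{\left(3,6 \right)} + 5\right),-60 \right)} = -4166 - -4 = -4166 + 4 = -4162$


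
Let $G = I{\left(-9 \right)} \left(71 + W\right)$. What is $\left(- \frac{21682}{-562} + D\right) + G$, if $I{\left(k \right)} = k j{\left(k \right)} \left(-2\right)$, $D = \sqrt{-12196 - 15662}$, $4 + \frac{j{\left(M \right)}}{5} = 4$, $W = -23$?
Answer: $\frac{10841}{281} + i \sqrt{27858} \approx 38.58 + 166.91 i$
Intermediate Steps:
$j{\left(M \right)} = 0$ ($j{\left(M \right)} = -20 + 5 \cdot 4 = -20 + 20 = 0$)
$D = i \sqrt{27858}$ ($D = \sqrt{-27858} = i \sqrt{27858} \approx 166.91 i$)
$I{\left(k \right)} = 0$ ($I{\left(k \right)} = k 0 \left(-2\right) = 0 \left(-2\right) = 0$)
$G = 0$ ($G = 0 \left(71 - 23\right) = 0 \cdot 48 = 0$)
$\left(- \frac{21682}{-562} + D\right) + G = \left(- \frac{21682}{-562} + i \sqrt{27858}\right) + 0 = \left(\left(-21682\right) \left(- \frac{1}{562}\right) + i \sqrt{27858}\right) + 0 = \left(\frac{10841}{281} + i \sqrt{27858}\right) + 0 = \frac{10841}{281} + i \sqrt{27858}$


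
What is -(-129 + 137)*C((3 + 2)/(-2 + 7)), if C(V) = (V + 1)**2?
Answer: -32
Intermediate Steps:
C(V) = (1 + V)**2
-(-129 + 137)*C((3 + 2)/(-2 + 7)) = -(-129 + 137)*(1 + (3 + 2)/(-2 + 7))**2 = -8*(1 + 5/5)**2 = -8*(1 + 5*(1/5))**2 = -8*(1 + 1)**2 = -8*2**2 = -8*4 = -1*32 = -32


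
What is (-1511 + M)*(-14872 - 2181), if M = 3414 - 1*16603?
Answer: 250679100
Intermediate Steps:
M = -13189 (M = 3414 - 16603 = -13189)
(-1511 + M)*(-14872 - 2181) = (-1511 - 13189)*(-14872 - 2181) = -14700*(-17053) = 250679100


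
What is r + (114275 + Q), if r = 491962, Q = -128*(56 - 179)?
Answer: 621981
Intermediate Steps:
Q = 15744 (Q = -128*(-123) = 15744)
r + (114275 + Q) = 491962 + (114275 + 15744) = 491962 + 130019 = 621981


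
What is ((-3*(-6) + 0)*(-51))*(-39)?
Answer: 35802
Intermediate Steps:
((-3*(-6) + 0)*(-51))*(-39) = ((18 + 0)*(-51))*(-39) = (18*(-51))*(-39) = -918*(-39) = 35802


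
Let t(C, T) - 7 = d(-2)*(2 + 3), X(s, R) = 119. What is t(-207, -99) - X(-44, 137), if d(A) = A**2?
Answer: -92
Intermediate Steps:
t(C, T) = 27 (t(C, T) = 7 + (-2)**2*(2 + 3) = 7 + 4*5 = 7 + 20 = 27)
t(-207, -99) - X(-44, 137) = 27 - 1*119 = 27 - 119 = -92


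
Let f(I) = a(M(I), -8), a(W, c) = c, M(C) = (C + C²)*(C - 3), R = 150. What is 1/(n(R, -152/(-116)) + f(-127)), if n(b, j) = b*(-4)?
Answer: -1/608 ≈ -0.0016447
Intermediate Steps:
M(C) = (-3 + C)*(C + C²) (M(C) = (C + C²)*(-3 + C) = (-3 + C)*(C + C²))
n(b, j) = -4*b
f(I) = -8
1/(n(R, -152/(-116)) + f(-127)) = 1/(-4*150 - 8) = 1/(-600 - 8) = 1/(-608) = -1/608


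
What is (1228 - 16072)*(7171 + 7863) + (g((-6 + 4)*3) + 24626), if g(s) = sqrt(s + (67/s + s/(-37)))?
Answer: -223140070 + 5*I*sqrt(33522)/222 ≈ -2.2314e+8 + 4.1236*I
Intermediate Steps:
g(s) = sqrt(67/s + 36*s/37) (g(s) = sqrt(s + (67/s + s*(-1/37))) = sqrt(s + (67/s - s/37)) = sqrt(67/s + 36*s/37))
(1228 - 16072)*(7171 + 7863) + (g((-6 + 4)*3) + 24626) = (1228 - 16072)*(7171 + 7863) + (sqrt(1332*((-6 + 4)*3) + 91723/(((-6 + 4)*3)))/37 + 24626) = -14844*15034 + (sqrt(1332*(-2*3) + 91723/((-2*3)))/37 + 24626) = -223164696 + (sqrt(1332*(-6) + 91723/(-6))/37 + 24626) = -223164696 + (sqrt(-7992 + 91723*(-1/6))/37 + 24626) = -223164696 + (sqrt(-7992 - 91723/6)/37 + 24626) = -223164696 + (sqrt(-139675/6)/37 + 24626) = -223164696 + ((5*I*sqrt(33522)/6)/37 + 24626) = -223164696 + (5*I*sqrt(33522)/222 + 24626) = -223164696 + (24626 + 5*I*sqrt(33522)/222) = -223140070 + 5*I*sqrt(33522)/222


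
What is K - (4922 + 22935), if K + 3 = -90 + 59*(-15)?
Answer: -28835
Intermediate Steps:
K = -978 (K = -3 + (-90 + 59*(-15)) = -3 + (-90 - 885) = -3 - 975 = -978)
K - (4922 + 22935) = -978 - (4922 + 22935) = -978 - 1*27857 = -978 - 27857 = -28835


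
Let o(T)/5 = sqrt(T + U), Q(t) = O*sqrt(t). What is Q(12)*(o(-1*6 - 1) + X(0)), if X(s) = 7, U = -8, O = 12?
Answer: 168*sqrt(3) + 360*I*sqrt(5) ≈ 290.98 + 804.98*I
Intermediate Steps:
Q(t) = 12*sqrt(t)
o(T) = 5*sqrt(-8 + T) (o(T) = 5*sqrt(T - 8) = 5*sqrt(-8 + T))
Q(12)*(o(-1*6 - 1) + X(0)) = (12*sqrt(12))*(5*sqrt(-8 + (-1*6 - 1)) + 7) = (12*(2*sqrt(3)))*(5*sqrt(-8 + (-6 - 1)) + 7) = (24*sqrt(3))*(5*sqrt(-8 - 7) + 7) = (24*sqrt(3))*(5*sqrt(-15) + 7) = (24*sqrt(3))*(5*(I*sqrt(15)) + 7) = (24*sqrt(3))*(5*I*sqrt(15) + 7) = (24*sqrt(3))*(7 + 5*I*sqrt(15)) = 24*sqrt(3)*(7 + 5*I*sqrt(15))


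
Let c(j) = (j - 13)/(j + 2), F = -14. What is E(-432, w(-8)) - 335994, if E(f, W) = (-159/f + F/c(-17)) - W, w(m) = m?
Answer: -48382939/144 ≈ -3.3599e+5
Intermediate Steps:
c(j) = (-13 + j)/(2 + j)
E(f, W) = -7 - W - 159/f (E(f, W) = (-159/f - 14*(2 - 17)/(-13 - 17)) - W = (-159/f - 14/(-30/(-15))) - W = (-159/f - 14/((-1/15*(-30)))) - W = (-159/f - 14/2) - W = (-159/f - 14*½) - W = (-159/f - 7) - W = (-7 - 159/f) - W = -7 - W - 159/f)
E(-432, w(-8)) - 335994 = (-7 - 1*(-8) - 159/(-432)) - 335994 = (-7 + 8 - 159*(-1/432)) - 335994 = (-7 + 8 + 53/144) - 335994 = 197/144 - 335994 = -48382939/144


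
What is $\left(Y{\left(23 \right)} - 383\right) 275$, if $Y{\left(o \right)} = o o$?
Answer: $40150$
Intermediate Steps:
$Y{\left(o \right)} = o^{2}$
$\left(Y{\left(23 \right)} - 383\right) 275 = \left(23^{2} - 383\right) 275 = \left(529 - 383\right) 275 = 146 \cdot 275 = 40150$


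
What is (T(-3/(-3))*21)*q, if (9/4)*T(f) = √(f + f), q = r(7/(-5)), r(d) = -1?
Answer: -28*√2/3 ≈ -13.199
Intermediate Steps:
q = -1
T(f) = 4*√2*√f/9 (T(f) = 4*√(f + f)/9 = 4*√(2*f)/9 = 4*(√2*√f)/9 = 4*√2*√f/9)
(T(-3/(-3))*21)*q = ((4*√2*√(-3/(-3))/9)*21)*(-1) = ((4*√2*√(-3*(-⅓))/9)*21)*(-1) = ((4*√2*√1/9)*21)*(-1) = (((4/9)*√2*1)*21)*(-1) = ((4*√2/9)*21)*(-1) = (28*√2/3)*(-1) = -28*√2/3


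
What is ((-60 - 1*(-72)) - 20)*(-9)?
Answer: 72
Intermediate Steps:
((-60 - 1*(-72)) - 20)*(-9) = ((-60 + 72) - 20)*(-9) = (12 - 20)*(-9) = -8*(-9) = 72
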